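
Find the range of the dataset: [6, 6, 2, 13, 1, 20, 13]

19

Step 1: Identify the maximum value: max = 20
Step 2: Identify the minimum value: min = 1
Step 3: Range = max - min = 20 - 1 = 19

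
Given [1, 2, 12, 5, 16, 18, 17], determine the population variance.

46.1224

Step 1: Compute the mean: (1 + 2 + 12 + 5 + 16 + 18 + 17) / 7 = 10.1429
Step 2: Compute squared deviations from the mean:
  (1 - 10.1429)^2 = 83.5918
  (2 - 10.1429)^2 = 66.3061
  (12 - 10.1429)^2 = 3.449
  (5 - 10.1429)^2 = 26.449
  (16 - 10.1429)^2 = 34.3061
  (18 - 10.1429)^2 = 61.7347
  (17 - 10.1429)^2 = 47.0204
Step 3: Sum of squared deviations = 322.8571
Step 4: Population variance = 322.8571 / 7 = 46.1224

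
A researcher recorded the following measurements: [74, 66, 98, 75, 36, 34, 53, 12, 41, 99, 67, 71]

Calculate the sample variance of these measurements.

686.8182

Step 1: Compute the mean: (74 + 66 + 98 + 75 + 36 + 34 + 53 + 12 + 41 + 99 + 67 + 71) / 12 = 60.5
Step 2: Compute squared deviations from the mean:
  (74 - 60.5)^2 = 182.25
  (66 - 60.5)^2 = 30.25
  (98 - 60.5)^2 = 1406.25
  (75 - 60.5)^2 = 210.25
  (36 - 60.5)^2 = 600.25
  (34 - 60.5)^2 = 702.25
  (53 - 60.5)^2 = 56.25
  (12 - 60.5)^2 = 2352.25
  (41 - 60.5)^2 = 380.25
  (99 - 60.5)^2 = 1482.25
  (67 - 60.5)^2 = 42.25
  (71 - 60.5)^2 = 110.25
Step 3: Sum of squared deviations = 7555
Step 4: Sample variance = 7555 / 11 = 686.8182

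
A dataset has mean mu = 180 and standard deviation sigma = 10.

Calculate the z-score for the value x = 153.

-2.7

Step 1: Recall the z-score formula: z = (x - mu) / sigma
Step 2: Substitute values: z = (153 - 180) / 10
Step 3: z = -27 / 10 = -2.7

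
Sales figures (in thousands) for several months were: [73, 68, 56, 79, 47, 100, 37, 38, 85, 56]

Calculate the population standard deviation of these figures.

19.7

Step 1: Compute the mean: 63.9
Step 2: Sum of squared deviations from the mean: 3880.9
Step 3: Population variance = 3880.9 / 10 = 388.09
Step 4: Standard deviation = sqrt(388.09) = 19.7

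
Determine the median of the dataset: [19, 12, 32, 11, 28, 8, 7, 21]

15.5

Step 1: Sort the data in ascending order: [7, 8, 11, 12, 19, 21, 28, 32]
Step 2: The number of values is n = 8.
Step 3: Since n is even, the median is the average of positions 4 and 5:
  Median = (12 + 19) / 2 = 15.5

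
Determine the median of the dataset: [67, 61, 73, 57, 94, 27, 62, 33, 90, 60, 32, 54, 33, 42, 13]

57

Step 1: Sort the data in ascending order: [13, 27, 32, 33, 33, 42, 54, 57, 60, 61, 62, 67, 73, 90, 94]
Step 2: The number of values is n = 15.
Step 3: Since n is odd, the median is the middle value at position 8: 57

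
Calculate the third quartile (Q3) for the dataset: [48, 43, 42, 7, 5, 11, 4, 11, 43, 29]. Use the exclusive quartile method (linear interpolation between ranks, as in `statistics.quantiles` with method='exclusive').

43

Step 1: Sort the data: [4, 5, 7, 11, 11, 29, 42, 43, 43, 48]
Step 2: n = 10
Step 3: Using the exclusive quartile method:
  Q1 = 6.5
  Q2 (median) = 20
  Q3 = 43
  IQR = Q3 - Q1 = 43 - 6.5 = 36.5
Step 4: Q3 = 43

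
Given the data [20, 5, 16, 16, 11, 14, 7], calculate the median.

14

Step 1: Sort the data in ascending order: [5, 7, 11, 14, 16, 16, 20]
Step 2: The number of values is n = 7.
Step 3: Since n is odd, the median is the middle value at position 4: 14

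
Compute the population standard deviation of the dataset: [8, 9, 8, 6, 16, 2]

4.18

Step 1: Compute the mean: 8.1667
Step 2: Sum of squared deviations from the mean: 104.8333
Step 3: Population variance = 104.8333 / 6 = 17.4722
Step 4: Standard deviation = sqrt(17.4722) = 4.18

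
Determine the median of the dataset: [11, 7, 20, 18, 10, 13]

12

Step 1: Sort the data in ascending order: [7, 10, 11, 13, 18, 20]
Step 2: The number of values is n = 6.
Step 3: Since n is even, the median is the average of positions 3 and 4:
  Median = (11 + 13) / 2 = 12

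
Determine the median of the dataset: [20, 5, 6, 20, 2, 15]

10.5

Step 1: Sort the data in ascending order: [2, 5, 6, 15, 20, 20]
Step 2: The number of values is n = 6.
Step 3: Since n is even, the median is the average of positions 3 and 4:
  Median = (6 + 15) / 2 = 10.5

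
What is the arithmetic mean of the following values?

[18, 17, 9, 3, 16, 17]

13.3333

Step 1: Sum all values: 18 + 17 + 9 + 3 + 16 + 17 = 80
Step 2: Count the number of values: n = 6
Step 3: Mean = sum / n = 80 / 6 = 13.3333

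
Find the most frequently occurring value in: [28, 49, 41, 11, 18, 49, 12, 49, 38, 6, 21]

49

Step 1: Count the frequency of each value:
  6: appears 1 time(s)
  11: appears 1 time(s)
  12: appears 1 time(s)
  18: appears 1 time(s)
  21: appears 1 time(s)
  28: appears 1 time(s)
  38: appears 1 time(s)
  41: appears 1 time(s)
  49: appears 3 time(s)
Step 2: The value 49 appears most frequently (3 times).
Step 3: Mode = 49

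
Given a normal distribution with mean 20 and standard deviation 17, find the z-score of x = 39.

1.1176

Step 1: Recall the z-score formula: z = (x - mu) / sigma
Step 2: Substitute values: z = (39 - 20) / 17
Step 3: z = 19 / 17 = 1.1176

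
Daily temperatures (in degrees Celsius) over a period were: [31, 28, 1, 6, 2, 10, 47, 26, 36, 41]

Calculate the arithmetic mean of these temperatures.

22.8

Step 1: Sum all values: 31 + 28 + 1 + 6 + 2 + 10 + 47 + 26 + 36 + 41 = 228
Step 2: Count the number of values: n = 10
Step 3: Mean = sum / n = 228 / 10 = 22.8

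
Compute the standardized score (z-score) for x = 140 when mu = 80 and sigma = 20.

3

Step 1: Recall the z-score formula: z = (x - mu) / sigma
Step 2: Substitute values: z = (140 - 80) / 20
Step 3: z = 60 / 20 = 3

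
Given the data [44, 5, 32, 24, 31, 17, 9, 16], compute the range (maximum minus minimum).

39

Step 1: Identify the maximum value: max = 44
Step 2: Identify the minimum value: min = 5
Step 3: Range = max - min = 44 - 5 = 39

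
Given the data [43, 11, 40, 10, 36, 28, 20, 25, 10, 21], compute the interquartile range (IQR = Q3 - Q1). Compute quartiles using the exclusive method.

26.25

Step 1: Sort the data: [10, 10, 11, 20, 21, 25, 28, 36, 40, 43]
Step 2: n = 10
Step 3: Using the exclusive quartile method:
  Q1 = 10.75
  Q2 (median) = 23
  Q3 = 37
  IQR = Q3 - Q1 = 37 - 10.75 = 26.25
Step 4: IQR = 26.25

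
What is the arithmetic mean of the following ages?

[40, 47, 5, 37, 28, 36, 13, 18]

28

Step 1: Sum all values: 40 + 47 + 5 + 37 + 28 + 36 + 13 + 18 = 224
Step 2: Count the number of values: n = 8
Step 3: Mean = sum / n = 224 / 8 = 28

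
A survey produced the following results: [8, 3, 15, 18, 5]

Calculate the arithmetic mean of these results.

9.8

Step 1: Sum all values: 8 + 3 + 15 + 18 + 5 = 49
Step 2: Count the number of values: n = 5
Step 3: Mean = sum / n = 49 / 5 = 9.8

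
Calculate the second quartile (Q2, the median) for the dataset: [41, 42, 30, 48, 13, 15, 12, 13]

22.5

Step 1: Sort the data: [12, 13, 13, 15, 30, 41, 42, 48]
Step 2: n = 8
Step 3: Q2 is the median. Since n is even, it is the average of the values at positions 4 and 5:
  Q2 = (15 + 30) / 2 = 22.5
Step 4: Q2 = 22.5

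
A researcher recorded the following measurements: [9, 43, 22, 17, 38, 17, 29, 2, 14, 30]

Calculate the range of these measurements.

41

Step 1: Identify the maximum value: max = 43
Step 2: Identify the minimum value: min = 2
Step 3: Range = max - min = 43 - 2 = 41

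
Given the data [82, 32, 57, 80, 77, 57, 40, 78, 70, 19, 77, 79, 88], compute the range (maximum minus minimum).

69

Step 1: Identify the maximum value: max = 88
Step 2: Identify the minimum value: min = 19
Step 3: Range = max - min = 88 - 19 = 69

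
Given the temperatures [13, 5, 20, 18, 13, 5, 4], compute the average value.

11.1429

Step 1: Sum all values: 13 + 5 + 20 + 18 + 13 + 5 + 4 = 78
Step 2: Count the number of values: n = 7
Step 3: Mean = sum / n = 78 / 7 = 11.1429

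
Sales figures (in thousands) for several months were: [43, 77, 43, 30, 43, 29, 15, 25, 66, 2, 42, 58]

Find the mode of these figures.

43

Step 1: Count the frequency of each value:
  2: appears 1 time(s)
  15: appears 1 time(s)
  25: appears 1 time(s)
  29: appears 1 time(s)
  30: appears 1 time(s)
  42: appears 1 time(s)
  43: appears 3 time(s)
  58: appears 1 time(s)
  66: appears 1 time(s)
  77: appears 1 time(s)
Step 2: The value 43 appears most frequently (3 times).
Step 3: Mode = 43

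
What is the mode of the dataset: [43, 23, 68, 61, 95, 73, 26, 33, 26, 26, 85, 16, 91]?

26

Step 1: Count the frequency of each value:
  16: appears 1 time(s)
  23: appears 1 time(s)
  26: appears 3 time(s)
  33: appears 1 time(s)
  43: appears 1 time(s)
  61: appears 1 time(s)
  68: appears 1 time(s)
  73: appears 1 time(s)
  85: appears 1 time(s)
  91: appears 1 time(s)
  95: appears 1 time(s)
Step 2: The value 26 appears most frequently (3 times).
Step 3: Mode = 26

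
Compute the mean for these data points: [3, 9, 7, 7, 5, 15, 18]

9.1429

Step 1: Sum all values: 3 + 9 + 7 + 7 + 5 + 15 + 18 = 64
Step 2: Count the number of values: n = 7
Step 3: Mean = sum / n = 64 / 7 = 9.1429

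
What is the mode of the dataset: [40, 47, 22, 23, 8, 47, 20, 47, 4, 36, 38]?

47

Step 1: Count the frequency of each value:
  4: appears 1 time(s)
  8: appears 1 time(s)
  20: appears 1 time(s)
  22: appears 1 time(s)
  23: appears 1 time(s)
  36: appears 1 time(s)
  38: appears 1 time(s)
  40: appears 1 time(s)
  47: appears 3 time(s)
Step 2: The value 47 appears most frequently (3 times).
Step 3: Mode = 47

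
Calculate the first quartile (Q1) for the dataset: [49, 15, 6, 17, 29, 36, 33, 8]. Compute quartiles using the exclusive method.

9.75

Step 1: Sort the data: [6, 8, 15, 17, 29, 33, 36, 49]
Step 2: n = 8
Step 3: Using the exclusive quartile method:
  Q1 = 9.75
  Q2 (median) = 23
  Q3 = 35.25
  IQR = Q3 - Q1 = 35.25 - 9.75 = 25.5
Step 4: Q1 = 9.75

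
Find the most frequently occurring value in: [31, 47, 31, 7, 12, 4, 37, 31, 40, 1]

31

Step 1: Count the frequency of each value:
  1: appears 1 time(s)
  4: appears 1 time(s)
  7: appears 1 time(s)
  12: appears 1 time(s)
  31: appears 3 time(s)
  37: appears 1 time(s)
  40: appears 1 time(s)
  47: appears 1 time(s)
Step 2: The value 31 appears most frequently (3 times).
Step 3: Mode = 31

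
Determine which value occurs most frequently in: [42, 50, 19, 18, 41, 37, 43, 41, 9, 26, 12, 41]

41

Step 1: Count the frequency of each value:
  9: appears 1 time(s)
  12: appears 1 time(s)
  18: appears 1 time(s)
  19: appears 1 time(s)
  26: appears 1 time(s)
  37: appears 1 time(s)
  41: appears 3 time(s)
  42: appears 1 time(s)
  43: appears 1 time(s)
  50: appears 1 time(s)
Step 2: The value 41 appears most frequently (3 times).
Step 3: Mode = 41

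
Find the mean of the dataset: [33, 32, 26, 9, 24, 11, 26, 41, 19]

24.5556

Step 1: Sum all values: 33 + 32 + 26 + 9 + 24 + 11 + 26 + 41 + 19 = 221
Step 2: Count the number of values: n = 9
Step 3: Mean = sum / n = 221 / 9 = 24.5556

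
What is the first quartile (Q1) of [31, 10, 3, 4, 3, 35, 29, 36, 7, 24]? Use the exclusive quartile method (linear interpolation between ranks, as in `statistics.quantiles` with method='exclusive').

3.75

Step 1: Sort the data: [3, 3, 4, 7, 10, 24, 29, 31, 35, 36]
Step 2: n = 10
Step 3: Using the exclusive quartile method:
  Q1 = 3.75
  Q2 (median) = 17
  Q3 = 32
  IQR = Q3 - Q1 = 32 - 3.75 = 28.25
Step 4: Q1 = 3.75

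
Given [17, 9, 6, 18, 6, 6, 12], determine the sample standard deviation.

5.2236

Step 1: Compute the mean: 10.5714
Step 2: Sum of squared deviations from the mean: 163.7143
Step 3: Sample variance = 163.7143 / 6 = 27.2857
Step 4: Standard deviation = sqrt(27.2857) = 5.2236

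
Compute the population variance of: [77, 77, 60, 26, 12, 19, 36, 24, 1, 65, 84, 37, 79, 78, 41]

732.7289

Step 1: Compute the mean: (77 + 77 + 60 + 26 + 12 + 19 + 36 + 24 + 1 + 65 + 84 + 37 + 79 + 78 + 41) / 15 = 47.7333
Step 2: Compute squared deviations from the mean:
  (77 - 47.7333)^2 = 856.5378
  (77 - 47.7333)^2 = 856.5378
  (60 - 47.7333)^2 = 150.4711
  (26 - 47.7333)^2 = 472.3378
  (12 - 47.7333)^2 = 1276.8711
  (19 - 47.7333)^2 = 825.6044
  (36 - 47.7333)^2 = 137.6711
  (24 - 47.7333)^2 = 563.2711
  (1 - 47.7333)^2 = 2184.0044
  (65 - 47.7333)^2 = 298.1378
  (84 - 47.7333)^2 = 1315.2711
  (37 - 47.7333)^2 = 115.2044
  (79 - 47.7333)^2 = 977.6044
  (78 - 47.7333)^2 = 916.0711
  (41 - 47.7333)^2 = 45.3378
Step 3: Sum of squared deviations = 10990.9333
Step 4: Population variance = 10990.9333 / 15 = 732.7289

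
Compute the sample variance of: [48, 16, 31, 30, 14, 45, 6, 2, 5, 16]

269.5667

Step 1: Compute the mean: (48 + 16 + 31 + 30 + 14 + 45 + 6 + 2 + 5 + 16) / 10 = 21.3
Step 2: Compute squared deviations from the mean:
  (48 - 21.3)^2 = 712.89
  (16 - 21.3)^2 = 28.09
  (31 - 21.3)^2 = 94.09
  (30 - 21.3)^2 = 75.69
  (14 - 21.3)^2 = 53.29
  (45 - 21.3)^2 = 561.69
  (6 - 21.3)^2 = 234.09
  (2 - 21.3)^2 = 372.49
  (5 - 21.3)^2 = 265.69
  (16 - 21.3)^2 = 28.09
Step 3: Sum of squared deviations = 2426.1
Step 4: Sample variance = 2426.1 / 9 = 269.5667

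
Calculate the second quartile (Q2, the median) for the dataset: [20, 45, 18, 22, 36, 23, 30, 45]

26.5

Step 1: Sort the data: [18, 20, 22, 23, 30, 36, 45, 45]
Step 2: n = 8
Step 3: Q2 is the median. Since n is even, it is the average of the values at positions 4 and 5:
  Q2 = (23 + 30) / 2 = 26.5
Step 4: Q2 = 26.5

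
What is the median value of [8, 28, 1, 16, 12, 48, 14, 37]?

15

Step 1: Sort the data in ascending order: [1, 8, 12, 14, 16, 28, 37, 48]
Step 2: The number of values is n = 8.
Step 3: Since n is even, the median is the average of positions 4 and 5:
  Median = (14 + 16) / 2 = 15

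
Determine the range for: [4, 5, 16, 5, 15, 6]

12

Step 1: Identify the maximum value: max = 16
Step 2: Identify the minimum value: min = 4
Step 3: Range = max - min = 16 - 4 = 12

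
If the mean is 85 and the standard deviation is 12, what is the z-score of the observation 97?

1

Step 1: Recall the z-score formula: z = (x - mu) / sigma
Step 2: Substitute values: z = (97 - 85) / 12
Step 3: z = 12 / 12 = 1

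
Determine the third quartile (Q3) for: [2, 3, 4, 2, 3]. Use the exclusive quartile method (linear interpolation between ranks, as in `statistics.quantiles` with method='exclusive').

3.5

Step 1: Sort the data: [2, 2, 3, 3, 4]
Step 2: n = 5
Step 3: Using the exclusive quartile method:
  Q1 = 2
  Q2 (median) = 3
  Q3 = 3.5
  IQR = Q3 - Q1 = 3.5 - 2 = 1.5
Step 4: Q3 = 3.5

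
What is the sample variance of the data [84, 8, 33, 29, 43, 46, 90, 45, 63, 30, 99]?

827.3636

Step 1: Compute the mean: (84 + 8 + 33 + 29 + 43 + 46 + 90 + 45 + 63 + 30 + 99) / 11 = 51.8182
Step 2: Compute squared deviations from the mean:
  (84 - 51.8182)^2 = 1035.6694
  (8 - 51.8182)^2 = 1920.0331
  (33 - 51.8182)^2 = 354.124
  (29 - 51.8182)^2 = 520.6694
  (43 - 51.8182)^2 = 77.7603
  (46 - 51.8182)^2 = 33.8512
  (90 - 51.8182)^2 = 1457.8512
  (45 - 51.8182)^2 = 46.4876
  (63 - 51.8182)^2 = 125.0331
  (30 - 51.8182)^2 = 476.0331
  (99 - 51.8182)^2 = 2226.124
Step 3: Sum of squared deviations = 8273.6364
Step 4: Sample variance = 8273.6364 / 10 = 827.3636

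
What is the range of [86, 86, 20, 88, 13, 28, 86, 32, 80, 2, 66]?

86

Step 1: Identify the maximum value: max = 88
Step 2: Identify the minimum value: min = 2
Step 3: Range = max - min = 88 - 2 = 86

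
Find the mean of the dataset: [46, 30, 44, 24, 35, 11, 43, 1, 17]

27.8889

Step 1: Sum all values: 46 + 30 + 44 + 24 + 35 + 11 + 43 + 1 + 17 = 251
Step 2: Count the number of values: n = 9
Step 3: Mean = sum / n = 251 / 9 = 27.8889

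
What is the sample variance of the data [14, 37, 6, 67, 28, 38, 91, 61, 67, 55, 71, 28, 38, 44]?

563.3022

Step 1: Compute the mean: (14 + 37 + 6 + 67 + 28 + 38 + 91 + 61 + 67 + 55 + 71 + 28 + 38 + 44) / 14 = 46.0714
Step 2: Compute squared deviations from the mean:
  (14 - 46.0714)^2 = 1028.5765
  (37 - 46.0714)^2 = 82.2908
  (6 - 46.0714)^2 = 1605.7194
  (67 - 46.0714)^2 = 438.0051
  (28 - 46.0714)^2 = 326.5765
  (38 - 46.0714)^2 = 65.148
  (91 - 46.0714)^2 = 2018.5765
  (61 - 46.0714)^2 = 222.8622
  (67 - 46.0714)^2 = 438.0051
  (55 - 46.0714)^2 = 79.7194
  (71 - 46.0714)^2 = 621.4337
  (28 - 46.0714)^2 = 326.5765
  (38 - 46.0714)^2 = 65.148
  (44 - 46.0714)^2 = 4.2908
Step 3: Sum of squared deviations = 7322.9286
Step 4: Sample variance = 7322.9286 / 13 = 563.3022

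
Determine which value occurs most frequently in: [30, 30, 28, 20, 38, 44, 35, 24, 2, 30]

30

Step 1: Count the frequency of each value:
  2: appears 1 time(s)
  20: appears 1 time(s)
  24: appears 1 time(s)
  28: appears 1 time(s)
  30: appears 3 time(s)
  35: appears 1 time(s)
  38: appears 1 time(s)
  44: appears 1 time(s)
Step 2: The value 30 appears most frequently (3 times).
Step 3: Mode = 30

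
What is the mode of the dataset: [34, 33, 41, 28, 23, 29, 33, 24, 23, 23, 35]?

23

Step 1: Count the frequency of each value:
  23: appears 3 time(s)
  24: appears 1 time(s)
  28: appears 1 time(s)
  29: appears 1 time(s)
  33: appears 2 time(s)
  34: appears 1 time(s)
  35: appears 1 time(s)
  41: appears 1 time(s)
Step 2: The value 23 appears most frequently (3 times).
Step 3: Mode = 23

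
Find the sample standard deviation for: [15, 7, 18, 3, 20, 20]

7.1949

Step 1: Compute the mean: 13.8333
Step 2: Sum of squared deviations from the mean: 258.8333
Step 3: Sample variance = 258.8333 / 5 = 51.7667
Step 4: Standard deviation = sqrt(51.7667) = 7.1949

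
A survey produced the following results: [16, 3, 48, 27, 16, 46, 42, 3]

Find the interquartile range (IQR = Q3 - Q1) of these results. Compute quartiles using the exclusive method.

38.75

Step 1: Sort the data: [3, 3, 16, 16, 27, 42, 46, 48]
Step 2: n = 8
Step 3: Using the exclusive quartile method:
  Q1 = 6.25
  Q2 (median) = 21.5
  Q3 = 45
  IQR = Q3 - Q1 = 45 - 6.25 = 38.75
Step 4: IQR = 38.75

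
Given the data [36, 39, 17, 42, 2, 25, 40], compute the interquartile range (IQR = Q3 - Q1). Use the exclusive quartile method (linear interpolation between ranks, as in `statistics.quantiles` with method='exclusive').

23

Step 1: Sort the data: [2, 17, 25, 36, 39, 40, 42]
Step 2: n = 7
Step 3: Using the exclusive quartile method:
  Q1 = 17
  Q2 (median) = 36
  Q3 = 40
  IQR = Q3 - Q1 = 40 - 17 = 23
Step 4: IQR = 23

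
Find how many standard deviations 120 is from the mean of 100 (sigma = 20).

1

Step 1: Recall the z-score formula: z = (x - mu) / sigma
Step 2: Substitute values: z = (120 - 100) / 20
Step 3: z = 20 / 20 = 1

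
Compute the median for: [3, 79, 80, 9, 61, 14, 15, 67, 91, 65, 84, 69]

66

Step 1: Sort the data in ascending order: [3, 9, 14, 15, 61, 65, 67, 69, 79, 80, 84, 91]
Step 2: The number of values is n = 12.
Step 3: Since n is even, the median is the average of positions 6 and 7:
  Median = (65 + 67) / 2 = 66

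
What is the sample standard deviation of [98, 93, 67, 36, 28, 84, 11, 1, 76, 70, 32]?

33.7752

Step 1: Compute the mean: 54.1818
Step 2: Sum of squared deviations from the mean: 11407.6364
Step 3: Sample variance = 11407.6364 / 10 = 1140.7636
Step 4: Standard deviation = sqrt(1140.7636) = 33.7752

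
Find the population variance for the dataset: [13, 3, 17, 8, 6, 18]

31.1389

Step 1: Compute the mean: (13 + 3 + 17 + 8 + 6 + 18) / 6 = 10.8333
Step 2: Compute squared deviations from the mean:
  (13 - 10.8333)^2 = 4.6944
  (3 - 10.8333)^2 = 61.3611
  (17 - 10.8333)^2 = 38.0278
  (8 - 10.8333)^2 = 8.0278
  (6 - 10.8333)^2 = 23.3611
  (18 - 10.8333)^2 = 51.3611
Step 3: Sum of squared deviations = 186.8333
Step 4: Population variance = 186.8333 / 6 = 31.1389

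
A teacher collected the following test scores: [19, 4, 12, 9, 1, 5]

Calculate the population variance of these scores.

35.2222

Step 1: Compute the mean: (19 + 4 + 12 + 9 + 1 + 5) / 6 = 8.3333
Step 2: Compute squared deviations from the mean:
  (19 - 8.3333)^2 = 113.7778
  (4 - 8.3333)^2 = 18.7778
  (12 - 8.3333)^2 = 13.4444
  (9 - 8.3333)^2 = 0.4444
  (1 - 8.3333)^2 = 53.7778
  (5 - 8.3333)^2 = 11.1111
Step 3: Sum of squared deviations = 211.3333
Step 4: Population variance = 211.3333 / 6 = 35.2222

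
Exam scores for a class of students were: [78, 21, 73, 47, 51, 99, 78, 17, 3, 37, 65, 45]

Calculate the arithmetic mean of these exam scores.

51.1667

Step 1: Sum all values: 78 + 21 + 73 + 47 + 51 + 99 + 78 + 17 + 3 + 37 + 65 + 45 = 614
Step 2: Count the number of values: n = 12
Step 3: Mean = sum / n = 614 / 12 = 51.1667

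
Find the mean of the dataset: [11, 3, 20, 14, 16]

12.8

Step 1: Sum all values: 11 + 3 + 20 + 14 + 16 = 64
Step 2: Count the number of values: n = 5
Step 3: Mean = sum / n = 64 / 5 = 12.8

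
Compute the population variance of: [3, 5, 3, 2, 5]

1.44

Step 1: Compute the mean: (3 + 5 + 3 + 2 + 5) / 5 = 3.6
Step 2: Compute squared deviations from the mean:
  (3 - 3.6)^2 = 0.36
  (5 - 3.6)^2 = 1.96
  (3 - 3.6)^2 = 0.36
  (2 - 3.6)^2 = 2.56
  (5 - 3.6)^2 = 1.96
Step 3: Sum of squared deviations = 7.2
Step 4: Population variance = 7.2 / 5 = 1.44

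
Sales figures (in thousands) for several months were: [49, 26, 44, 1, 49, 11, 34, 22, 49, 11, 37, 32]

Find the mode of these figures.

49

Step 1: Count the frequency of each value:
  1: appears 1 time(s)
  11: appears 2 time(s)
  22: appears 1 time(s)
  26: appears 1 time(s)
  32: appears 1 time(s)
  34: appears 1 time(s)
  37: appears 1 time(s)
  44: appears 1 time(s)
  49: appears 3 time(s)
Step 2: The value 49 appears most frequently (3 times).
Step 3: Mode = 49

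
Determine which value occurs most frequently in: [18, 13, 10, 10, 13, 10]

10

Step 1: Count the frequency of each value:
  10: appears 3 time(s)
  13: appears 2 time(s)
  18: appears 1 time(s)
Step 2: The value 10 appears most frequently (3 times).
Step 3: Mode = 10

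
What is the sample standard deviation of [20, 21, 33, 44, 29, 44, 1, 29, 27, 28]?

12.3846

Step 1: Compute the mean: 27.6
Step 2: Sum of squared deviations from the mean: 1380.4
Step 3: Sample variance = 1380.4 / 9 = 153.3778
Step 4: Standard deviation = sqrt(153.3778) = 12.3846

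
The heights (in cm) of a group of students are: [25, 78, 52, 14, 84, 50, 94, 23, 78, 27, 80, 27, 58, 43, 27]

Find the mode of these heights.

27

Step 1: Count the frequency of each value:
  14: appears 1 time(s)
  23: appears 1 time(s)
  25: appears 1 time(s)
  27: appears 3 time(s)
  43: appears 1 time(s)
  50: appears 1 time(s)
  52: appears 1 time(s)
  58: appears 1 time(s)
  78: appears 2 time(s)
  80: appears 1 time(s)
  84: appears 1 time(s)
  94: appears 1 time(s)
Step 2: The value 27 appears most frequently (3 times).
Step 3: Mode = 27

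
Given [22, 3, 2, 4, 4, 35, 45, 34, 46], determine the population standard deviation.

17.72

Step 1: Compute the mean: 21.6667
Step 2: Sum of squared deviations from the mean: 2826
Step 3: Population variance = 2826 / 9 = 314
Step 4: Standard deviation = sqrt(314) = 17.72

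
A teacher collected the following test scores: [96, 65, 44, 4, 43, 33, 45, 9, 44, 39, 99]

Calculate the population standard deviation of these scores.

28.6333

Step 1: Compute the mean: 47.3636
Step 2: Sum of squared deviations from the mean: 9018.5455
Step 3: Population variance = 9018.5455 / 11 = 819.8678
Step 4: Standard deviation = sqrt(819.8678) = 28.6333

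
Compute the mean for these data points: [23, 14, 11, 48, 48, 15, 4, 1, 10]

19.3333

Step 1: Sum all values: 23 + 14 + 11 + 48 + 48 + 15 + 4 + 1 + 10 = 174
Step 2: Count the number of values: n = 9
Step 3: Mean = sum / n = 174 / 9 = 19.3333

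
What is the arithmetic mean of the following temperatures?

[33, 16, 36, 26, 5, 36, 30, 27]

26.125

Step 1: Sum all values: 33 + 16 + 36 + 26 + 5 + 36 + 30 + 27 = 209
Step 2: Count the number of values: n = 8
Step 3: Mean = sum / n = 209 / 8 = 26.125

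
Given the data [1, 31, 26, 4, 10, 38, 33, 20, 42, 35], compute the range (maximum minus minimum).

41

Step 1: Identify the maximum value: max = 42
Step 2: Identify the minimum value: min = 1
Step 3: Range = max - min = 42 - 1 = 41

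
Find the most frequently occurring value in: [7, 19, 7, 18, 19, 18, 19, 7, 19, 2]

19

Step 1: Count the frequency of each value:
  2: appears 1 time(s)
  7: appears 3 time(s)
  18: appears 2 time(s)
  19: appears 4 time(s)
Step 2: The value 19 appears most frequently (4 times).
Step 3: Mode = 19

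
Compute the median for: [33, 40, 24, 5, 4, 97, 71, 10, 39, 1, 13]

24

Step 1: Sort the data in ascending order: [1, 4, 5, 10, 13, 24, 33, 39, 40, 71, 97]
Step 2: The number of values is n = 11.
Step 3: Since n is odd, the median is the middle value at position 6: 24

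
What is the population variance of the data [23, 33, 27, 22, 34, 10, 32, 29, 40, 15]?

75.45

Step 1: Compute the mean: (23 + 33 + 27 + 22 + 34 + 10 + 32 + 29 + 40 + 15) / 10 = 26.5
Step 2: Compute squared deviations from the mean:
  (23 - 26.5)^2 = 12.25
  (33 - 26.5)^2 = 42.25
  (27 - 26.5)^2 = 0.25
  (22 - 26.5)^2 = 20.25
  (34 - 26.5)^2 = 56.25
  (10 - 26.5)^2 = 272.25
  (32 - 26.5)^2 = 30.25
  (29 - 26.5)^2 = 6.25
  (40 - 26.5)^2 = 182.25
  (15 - 26.5)^2 = 132.25
Step 3: Sum of squared deviations = 754.5
Step 4: Population variance = 754.5 / 10 = 75.45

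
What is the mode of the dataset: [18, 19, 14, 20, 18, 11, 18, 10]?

18

Step 1: Count the frequency of each value:
  10: appears 1 time(s)
  11: appears 1 time(s)
  14: appears 1 time(s)
  18: appears 3 time(s)
  19: appears 1 time(s)
  20: appears 1 time(s)
Step 2: The value 18 appears most frequently (3 times).
Step 3: Mode = 18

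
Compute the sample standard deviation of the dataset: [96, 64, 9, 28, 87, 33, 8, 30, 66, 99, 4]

36.0701

Step 1: Compute the mean: 47.6364
Step 2: Sum of squared deviations from the mean: 13010.5455
Step 3: Sample variance = 13010.5455 / 10 = 1301.0545
Step 4: Standard deviation = sqrt(1301.0545) = 36.0701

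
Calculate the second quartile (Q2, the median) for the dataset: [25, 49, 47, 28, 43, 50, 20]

43

Step 1: Sort the data: [20, 25, 28, 43, 47, 49, 50]
Step 2: n = 7
Step 3: Q2 is the median. Since n is odd, it is the middle value at position 4: 43
Step 4: Q2 = 43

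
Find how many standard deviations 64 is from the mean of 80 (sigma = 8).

-2

Step 1: Recall the z-score formula: z = (x - mu) / sigma
Step 2: Substitute values: z = (64 - 80) / 8
Step 3: z = -16 / 8 = -2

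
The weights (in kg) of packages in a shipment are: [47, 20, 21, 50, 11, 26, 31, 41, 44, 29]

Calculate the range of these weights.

39

Step 1: Identify the maximum value: max = 50
Step 2: Identify the minimum value: min = 11
Step 3: Range = max - min = 50 - 11 = 39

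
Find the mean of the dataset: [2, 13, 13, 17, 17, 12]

12.3333

Step 1: Sum all values: 2 + 13 + 13 + 17 + 17 + 12 = 74
Step 2: Count the number of values: n = 6
Step 3: Mean = sum / n = 74 / 6 = 12.3333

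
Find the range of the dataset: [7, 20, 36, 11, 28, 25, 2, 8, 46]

44

Step 1: Identify the maximum value: max = 46
Step 2: Identify the minimum value: min = 2
Step 3: Range = max - min = 46 - 2 = 44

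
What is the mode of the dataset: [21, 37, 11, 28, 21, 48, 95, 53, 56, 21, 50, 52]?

21

Step 1: Count the frequency of each value:
  11: appears 1 time(s)
  21: appears 3 time(s)
  28: appears 1 time(s)
  37: appears 1 time(s)
  48: appears 1 time(s)
  50: appears 1 time(s)
  52: appears 1 time(s)
  53: appears 1 time(s)
  56: appears 1 time(s)
  95: appears 1 time(s)
Step 2: The value 21 appears most frequently (3 times).
Step 3: Mode = 21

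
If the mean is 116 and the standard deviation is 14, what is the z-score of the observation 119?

0.2143

Step 1: Recall the z-score formula: z = (x - mu) / sigma
Step 2: Substitute values: z = (119 - 116) / 14
Step 3: z = 3 / 14 = 0.2143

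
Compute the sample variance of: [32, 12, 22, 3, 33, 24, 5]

149.9048

Step 1: Compute the mean: (32 + 12 + 22 + 3 + 33 + 24 + 5) / 7 = 18.7143
Step 2: Compute squared deviations from the mean:
  (32 - 18.7143)^2 = 176.5102
  (12 - 18.7143)^2 = 45.0816
  (22 - 18.7143)^2 = 10.7959
  (3 - 18.7143)^2 = 246.9388
  (33 - 18.7143)^2 = 204.0816
  (24 - 18.7143)^2 = 27.9388
  (5 - 18.7143)^2 = 188.0816
Step 3: Sum of squared deviations = 899.4286
Step 4: Sample variance = 899.4286 / 6 = 149.9048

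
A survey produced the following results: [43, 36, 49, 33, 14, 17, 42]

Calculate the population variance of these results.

151.6735

Step 1: Compute the mean: (43 + 36 + 49 + 33 + 14 + 17 + 42) / 7 = 33.4286
Step 2: Compute squared deviations from the mean:
  (43 - 33.4286)^2 = 91.6122
  (36 - 33.4286)^2 = 6.6122
  (49 - 33.4286)^2 = 242.4694
  (33 - 33.4286)^2 = 0.1837
  (14 - 33.4286)^2 = 377.4694
  (17 - 33.4286)^2 = 269.898
  (42 - 33.4286)^2 = 73.4694
Step 3: Sum of squared deviations = 1061.7143
Step 4: Population variance = 1061.7143 / 7 = 151.6735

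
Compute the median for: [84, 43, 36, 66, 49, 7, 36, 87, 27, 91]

46

Step 1: Sort the data in ascending order: [7, 27, 36, 36, 43, 49, 66, 84, 87, 91]
Step 2: The number of values is n = 10.
Step 3: Since n is even, the median is the average of positions 5 and 6:
  Median = (43 + 49) / 2 = 46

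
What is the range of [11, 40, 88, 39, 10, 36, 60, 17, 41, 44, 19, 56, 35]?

78

Step 1: Identify the maximum value: max = 88
Step 2: Identify the minimum value: min = 10
Step 3: Range = max - min = 88 - 10 = 78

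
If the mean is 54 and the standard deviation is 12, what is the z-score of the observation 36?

-1.5

Step 1: Recall the z-score formula: z = (x - mu) / sigma
Step 2: Substitute values: z = (36 - 54) / 12
Step 3: z = -18 / 12 = -1.5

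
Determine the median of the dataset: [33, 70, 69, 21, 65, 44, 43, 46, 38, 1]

43.5

Step 1: Sort the data in ascending order: [1, 21, 33, 38, 43, 44, 46, 65, 69, 70]
Step 2: The number of values is n = 10.
Step 3: Since n is even, the median is the average of positions 5 and 6:
  Median = (43 + 44) / 2 = 43.5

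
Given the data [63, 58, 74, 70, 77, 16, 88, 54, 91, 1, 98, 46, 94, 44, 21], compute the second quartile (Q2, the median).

63

Step 1: Sort the data: [1, 16, 21, 44, 46, 54, 58, 63, 70, 74, 77, 88, 91, 94, 98]
Step 2: n = 15
Step 3: Q2 is the median. Since n is odd, it is the middle value at position 8: 63
Step 4: Q2 = 63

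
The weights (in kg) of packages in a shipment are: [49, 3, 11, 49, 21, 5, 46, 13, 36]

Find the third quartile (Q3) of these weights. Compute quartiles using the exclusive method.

47.5

Step 1: Sort the data: [3, 5, 11, 13, 21, 36, 46, 49, 49]
Step 2: n = 9
Step 3: Using the exclusive quartile method:
  Q1 = 8
  Q2 (median) = 21
  Q3 = 47.5
  IQR = Q3 - Q1 = 47.5 - 8 = 39.5
Step 4: Q3 = 47.5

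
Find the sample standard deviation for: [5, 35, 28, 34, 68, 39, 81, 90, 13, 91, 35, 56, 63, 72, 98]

29.3254

Step 1: Compute the mean: 53.8667
Step 2: Sum of squared deviations from the mean: 12039.7333
Step 3: Sample variance = 12039.7333 / 14 = 859.981
Step 4: Standard deviation = sqrt(859.981) = 29.3254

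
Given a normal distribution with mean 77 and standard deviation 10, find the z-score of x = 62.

-1.5

Step 1: Recall the z-score formula: z = (x - mu) / sigma
Step 2: Substitute values: z = (62 - 77) / 10
Step 3: z = -15 / 10 = -1.5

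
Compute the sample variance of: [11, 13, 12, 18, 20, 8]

20.2667

Step 1: Compute the mean: (11 + 13 + 12 + 18 + 20 + 8) / 6 = 13.6667
Step 2: Compute squared deviations from the mean:
  (11 - 13.6667)^2 = 7.1111
  (13 - 13.6667)^2 = 0.4444
  (12 - 13.6667)^2 = 2.7778
  (18 - 13.6667)^2 = 18.7778
  (20 - 13.6667)^2 = 40.1111
  (8 - 13.6667)^2 = 32.1111
Step 3: Sum of squared deviations = 101.3333
Step 4: Sample variance = 101.3333 / 5 = 20.2667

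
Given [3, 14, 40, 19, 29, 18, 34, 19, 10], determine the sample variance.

138

Step 1: Compute the mean: (3 + 14 + 40 + 19 + 29 + 18 + 34 + 19 + 10) / 9 = 20.6667
Step 2: Compute squared deviations from the mean:
  (3 - 20.6667)^2 = 312.1111
  (14 - 20.6667)^2 = 44.4444
  (40 - 20.6667)^2 = 373.7778
  (19 - 20.6667)^2 = 2.7778
  (29 - 20.6667)^2 = 69.4444
  (18 - 20.6667)^2 = 7.1111
  (34 - 20.6667)^2 = 177.7778
  (19 - 20.6667)^2 = 2.7778
  (10 - 20.6667)^2 = 113.7778
Step 3: Sum of squared deviations = 1104
Step 4: Sample variance = 1104 / 8 = 138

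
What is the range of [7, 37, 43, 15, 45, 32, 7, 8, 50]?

43

Step 1: Identify the maximum value: max = 50
Step 2: Identify the minimum value: min = 7
Step 3: Range = max - min = 50 - 7 = 43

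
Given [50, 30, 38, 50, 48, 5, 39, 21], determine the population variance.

220.6094

Step 1: Compute the mean: (50 + 30 + 38 + 50 + 48 + 5 + 39 + 21) / 8 = 35.125
Step 2: Compute squared deviations from the mean:
  (50 - 35.125)^2 = 221.2656
  (30 - 35.125)^2 = 26.2656
  (38 - 35.125)^2 = 8.2656
  (50 - 35.125)^2 = 221.2656
  (48 - 35.125)^2 = 165.7656
  (5 - 35.125)^2 = 907.5156
  (39 - 35.125)^2 = 15.0156
  (21 - 35.125)^2 = 199.5156
Step 3: Sum of squared deviations = 1764.875
Step 4: Population variance = 1764.875 / 8 = 220.6094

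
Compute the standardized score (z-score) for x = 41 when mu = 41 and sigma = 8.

0

Step 1: Recall the z-score formula: z = (x - mu) / sigma
Step 2: Substitute values: z = (41 - 41) / 8
Step 3: z = 0 / 8 = 0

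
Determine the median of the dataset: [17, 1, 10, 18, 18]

17

Step 1: Sort the data in ascending order: [1, 10, 17, 18, 18]
Step 2: The number of values is n = 5.
Step 3: Since n is odd, the median is the middle value at position 3: 17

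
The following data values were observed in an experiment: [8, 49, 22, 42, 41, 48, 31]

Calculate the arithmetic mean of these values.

34.4286

Step 1: Sum all values: 8 + 49 + 22 + 42 + 41 + 48 + 31 = 241
Step 2: Count the number of values: n = 7
Step 3: Mean = sum / n = 241 / 7 = 34.4286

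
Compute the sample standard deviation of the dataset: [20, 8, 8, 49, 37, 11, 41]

17.1991

Step 1: Compute the mean: 24.8571
Step 2: Sum of squared deviations from the mean: 1774.8571
Step 3: Sample variance = 1774.8571 / 6 = 295.8095
Step 4: Standard deviation = sqrt(295.8095) = 17.1991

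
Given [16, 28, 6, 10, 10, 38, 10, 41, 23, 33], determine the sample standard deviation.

12.8949

Step 1: Compute the mean: 21.5
Step 2: Sum of squared deviations from the mean: 1496.5
Step 3: Sample variance = 1496.5 / 9 = 166.2778
Step 4: Standard deviation = sqrt(166.2778) = 12.8949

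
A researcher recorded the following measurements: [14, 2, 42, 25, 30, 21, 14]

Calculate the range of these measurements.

40

Step 1: Identify the maximum value: max = 42
Step 2: Identify the minimum value: min = 2
Step 3: Range = max - min = 42 - 2 = 40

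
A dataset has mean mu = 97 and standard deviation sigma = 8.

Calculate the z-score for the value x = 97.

0

Step 1: Recall the z-score formula: z = (x - mu) / sigma
Step 2: Substitute values: z = (97 - 97) / 8
Step 3: z = 0 / 8 = 0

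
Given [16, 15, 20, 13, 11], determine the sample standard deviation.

3.3912

Step 1: Compute the mean: 15
Step 2: Sum of squared deviations from the mean: 46
Step 3: Sample variance = 46 / 4 = 11.5
Step 4: Standard deviation = sqrt(11.5) = 3.3912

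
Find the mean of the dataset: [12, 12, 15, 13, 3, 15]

11.6667

Step 1: Sum all values: 12 + 12 + 15 + 13 + 3 + 15 = 70
Step 2: Count the number of values: n = 6
Step 3: Mean = sum / n = 70 / 6 = 11.6667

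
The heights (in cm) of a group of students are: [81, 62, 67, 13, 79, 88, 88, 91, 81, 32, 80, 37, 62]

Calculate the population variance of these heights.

557.4083

Step 1: Compute the mean: (81 + 62 + 67 + 13 + 79 + 88 + 88 + 91 + 81 + 32 + 80 + 37 + 62) / 13 = 66.2308
Step 2: Compute squared deviations from the mean:
  (81 - 66.2308)^2 = 218.1302
  (62 - 66.2308)^2 = 17.8994
  (67 - 66.2308)^2 = 0.5917
  (13 - 66.2308)^2 = 2833.5148
  (79 - 66.2308)^2 = 163.0533
  (88 - 66.2308)^2 = 473.8994
  (88 - 66.2308)^2 = 473.8994
  (91 - 66.2308)^2 = 613.5148
  (81 - 66.2308)^2 = 218.1302
  (32 - 66.2308)^2 = 1171.7456
  (80 - 66.2308)^2 = 189.5917
  (37 - 66.2308)^2 = 854.4379
  (62 - 66.2308)^2 = 17.8994
Step 3: Sum of squared deviations = 7246.3077
Step 4: Population variance = 7246.3077 / 13 = 557.4083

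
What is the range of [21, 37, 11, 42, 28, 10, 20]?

32

Step 1: Identify the maximum value: max = 42
Step 2: Identify the minimum value: min = 10
Step 3: Range = max - min = 42 - 10 = 32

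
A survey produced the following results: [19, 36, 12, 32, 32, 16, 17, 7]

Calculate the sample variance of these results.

112.5536

Step 1: Compute the mean: (19 + 36 + 12 + 32 + 32 + 16 + 17 + 7) / 8 = 21.375
Step 2: Compute squared deviations from the mean:
  (19 - 21.375)^2 = 5.6406
  (36 - 21.375)^2 = 213.8906
  (12 - 21.375)^2 = 87.8906
  (32 - 21.375)^2 = 112.8906
  (32 - 21.375)^2 = 112.8906
  (16 - 21.375)^2 = 28.8906
  (17 - 21.375)^2 = 19.1406
  (7 - 21.375)^2 = 206.6406
Step 3: Sum of squared deviations = 787.875
Step 4: Sample variance = 787.875 / 7 = 112.5536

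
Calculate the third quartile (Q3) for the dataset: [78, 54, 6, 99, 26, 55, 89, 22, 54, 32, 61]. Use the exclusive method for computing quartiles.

78

Step 1: Sort the data: [6, 22, 26, 32, 54, 54, 55, 61, 78, 89, 99]
Step 2: n = 11
Step 3: Using the exclusive quartile method:
  Q1 = 26
  Q2 (median) = 54
  Q3 = 78
  IQR = Q3 - Q1 = 78 - 26 = 52
Step 4: Q3 = 78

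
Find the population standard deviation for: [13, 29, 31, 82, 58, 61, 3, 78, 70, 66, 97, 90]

29.3414

Step 1: Compute the mean: 56.5
Step 2: Sum of squared deviations from the mean: 10331
Step 3: Population variance = 10331 / 12 = 860.9167
Step 4: Standard deviation = sqrt(860.9167) = 29.3414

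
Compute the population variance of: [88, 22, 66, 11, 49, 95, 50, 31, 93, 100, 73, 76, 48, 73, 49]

697.44

Step 1: Compute the mean: (88 + 22 + 66 + 11 + 49 + 95 + 50 + 31 + 93 + 100 + 73 + 76 + 48 + 73 + 49) / 15 = 61.6
Step 2: Compute squared deviations from the mean:
  (88 - 61.6)^2 = 696.96
  (22 - 61.6)^2 = 1568.16
  (66 - 61.6)^2 = 19.36
  (11 - 61.6)^2 = 2560.36
  (49 - 61.6)^2 = 158.76
  (95 - 61.6)^2 = 1115.56
  (50 - 61.6)^2 = 134.56
  (31 - 61.6)^2 = 936.36
  (93 - 61.6)^2 = 985.96
  (100 - 61.6)^2 = 1474.56
  (73 - 61.6)^2 = 129.96
  (76 - 61.6)^2 = 207.36
  (48 - 61.6)^2 = 184.96
  (73 - 61.6)^2 = 129.96
  (49 - 61.6)^2 = 158.76
Step 3: Sum of squared deviations = 10461.6
Step 4: Population variance = 10461.6 / 15 = 697.44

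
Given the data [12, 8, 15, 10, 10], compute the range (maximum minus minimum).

7

Step 1: Identify the maximum value: max = 15
Step 2: Identify the minimum value: min = 8
Step 3: Range = max - min = 15 - 8 = 7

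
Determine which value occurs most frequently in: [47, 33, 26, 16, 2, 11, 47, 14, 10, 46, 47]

47

Step 1: Count the frequency of each value:
  2: appears 1 time(s)
  10: appears 1 time(s)
  11: appears 1 time(s)
  14: appears 1 time(s)
  16: appears 1 time(s)
  26: appears 1 time(s)
  33: appears 1 time(s)
  46: appears 1 time(s)
  47: appears 3 time(s)
Step 2: The value 47 appears most frequently (3 times).
Step 3: Mode = 47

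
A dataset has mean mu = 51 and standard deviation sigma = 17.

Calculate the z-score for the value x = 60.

0.5294

Step 1: Recall the z-score formula: z = (x - mu) / sigma
Step 2: Substitute values: z = (60 - 51) / 17
Step 3: z = 9 / 17 = 0.5294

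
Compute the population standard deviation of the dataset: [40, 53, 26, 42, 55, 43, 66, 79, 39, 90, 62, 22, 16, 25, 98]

24.0161

Step 1: Compute the mean: 50.4
Step 2: Sum of squared deviations from the mean: 8651.6
Step 3: Population variance = 8651.6 / 15 = 576.7733
Step 4: Standard deviation = sqrt(576.7733) = 24.0161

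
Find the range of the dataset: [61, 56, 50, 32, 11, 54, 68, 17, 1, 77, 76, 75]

76

Step 1: Identify the maximum value: max = 77
Step 2: Identify the minimum value: min = 1
Step 3: Range = max - min = 77 - 1 = 76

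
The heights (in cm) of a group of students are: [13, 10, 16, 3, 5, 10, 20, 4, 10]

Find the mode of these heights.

10

Step 1: Count the frequency of each value:
  3: appears 1 time(s)
  4: appears 1 time(s)
  5: appears 1 time(s)
  10: appears 3 time(s)
  13: appears 1 time(s)
  16: appears 1 time(s)
  20: appears 1 time(s)
Step 2: The value 10 appears most frequently (3 times).
Step 3: Mode = 10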